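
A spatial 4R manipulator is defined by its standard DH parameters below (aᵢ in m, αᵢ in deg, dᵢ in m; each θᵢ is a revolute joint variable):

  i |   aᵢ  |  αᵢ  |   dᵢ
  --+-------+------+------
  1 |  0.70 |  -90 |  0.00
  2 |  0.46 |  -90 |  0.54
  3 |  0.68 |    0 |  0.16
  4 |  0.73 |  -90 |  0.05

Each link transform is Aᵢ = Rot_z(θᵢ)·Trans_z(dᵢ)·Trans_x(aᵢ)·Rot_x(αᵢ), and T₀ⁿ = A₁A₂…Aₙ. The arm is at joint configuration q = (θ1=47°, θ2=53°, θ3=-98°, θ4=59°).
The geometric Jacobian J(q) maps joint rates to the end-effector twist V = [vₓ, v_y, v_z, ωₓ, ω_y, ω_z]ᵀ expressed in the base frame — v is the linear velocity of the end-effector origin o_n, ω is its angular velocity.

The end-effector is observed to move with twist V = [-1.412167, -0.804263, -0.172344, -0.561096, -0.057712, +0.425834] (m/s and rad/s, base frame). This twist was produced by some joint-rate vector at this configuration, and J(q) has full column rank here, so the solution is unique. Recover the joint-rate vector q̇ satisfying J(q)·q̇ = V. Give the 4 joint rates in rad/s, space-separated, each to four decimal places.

0.7460 0.3710 -0.3140 0.8460

o_n = [-0.4776, 1.9406, -0.8713]
J₁: ẑ×o_n = [-1.9406, -0.4776, 0.0000], ω = ẑ
J2: z=[-0.7314, 0.6820, 0.0000] o=[0.4774, 0.5119, 0.0000] → [-0.5942, -0.6372, -0.3936, -0.7314, 0.6820, 0.0000]
J3: z=[-0.5447, -0.5841, -0.6018] o=[0.2713, 1.0827, -0.3674] → [0.8106, 0.1762, -0.9047, -0.5447, -0.5841, -0.6018]
J4: z=[-0.5447, -0.5841, -0.6018] o=[-0.3472, 1.4068, -0.3881] → [0.6035, -0.1847, -0.3669, -0.5447, -0.5841, -0.6018]
q̇ = J⁺·V = [0.7460, 0.3710, -0.3140, 0.8460]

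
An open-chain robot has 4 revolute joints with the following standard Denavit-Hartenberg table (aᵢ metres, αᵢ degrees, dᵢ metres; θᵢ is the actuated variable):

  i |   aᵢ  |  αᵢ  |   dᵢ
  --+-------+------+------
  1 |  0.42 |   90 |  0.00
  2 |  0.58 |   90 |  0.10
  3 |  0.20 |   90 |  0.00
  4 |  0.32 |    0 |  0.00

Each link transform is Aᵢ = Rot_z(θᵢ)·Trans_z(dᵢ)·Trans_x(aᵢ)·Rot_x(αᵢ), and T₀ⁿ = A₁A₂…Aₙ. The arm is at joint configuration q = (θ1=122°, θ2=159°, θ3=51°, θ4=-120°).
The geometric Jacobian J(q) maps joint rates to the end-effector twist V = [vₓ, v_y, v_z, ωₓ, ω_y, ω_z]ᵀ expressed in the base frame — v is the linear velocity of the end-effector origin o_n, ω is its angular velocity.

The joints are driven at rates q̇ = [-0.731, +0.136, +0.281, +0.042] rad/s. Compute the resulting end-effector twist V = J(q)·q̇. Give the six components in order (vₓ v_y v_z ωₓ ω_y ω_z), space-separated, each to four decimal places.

-0.0894 -0.1635 -0.0971 0.0557 0.1176 -0.4570

o_n = [0.2406, -0.1377, -0.0418]
J₁: ẑ×o_n = [0.1377, 0.2406, -0.0000], ω = ẑ
J2: z=[0.8480, 0.5299, 0.0000] o=[-0.2226, 0.3562, 0.0000] → [-0.0222, 0.0355, -0.6643, 0.8480, 0.5299, 0.0000]
J3: z=[-0.1899, 0.3039, 0.9336] o=[0.1492, -0.0500, 0.2079] → [0.0060, 0.0380, -0.0111, -0.1899, 0.3039, 0.9336]
J4: z=[-0.1492, -0.9488, 0.2785] o=[0.3433, -0.0673, 0.2530] → [0.2993, -0.0726, -0.0869, -0.1492, -0.9488, 0.2785]
V = J·q̇ = [-0.0894, -0.1635, -0.0971, 0.0557, 0.1176, -0.4570]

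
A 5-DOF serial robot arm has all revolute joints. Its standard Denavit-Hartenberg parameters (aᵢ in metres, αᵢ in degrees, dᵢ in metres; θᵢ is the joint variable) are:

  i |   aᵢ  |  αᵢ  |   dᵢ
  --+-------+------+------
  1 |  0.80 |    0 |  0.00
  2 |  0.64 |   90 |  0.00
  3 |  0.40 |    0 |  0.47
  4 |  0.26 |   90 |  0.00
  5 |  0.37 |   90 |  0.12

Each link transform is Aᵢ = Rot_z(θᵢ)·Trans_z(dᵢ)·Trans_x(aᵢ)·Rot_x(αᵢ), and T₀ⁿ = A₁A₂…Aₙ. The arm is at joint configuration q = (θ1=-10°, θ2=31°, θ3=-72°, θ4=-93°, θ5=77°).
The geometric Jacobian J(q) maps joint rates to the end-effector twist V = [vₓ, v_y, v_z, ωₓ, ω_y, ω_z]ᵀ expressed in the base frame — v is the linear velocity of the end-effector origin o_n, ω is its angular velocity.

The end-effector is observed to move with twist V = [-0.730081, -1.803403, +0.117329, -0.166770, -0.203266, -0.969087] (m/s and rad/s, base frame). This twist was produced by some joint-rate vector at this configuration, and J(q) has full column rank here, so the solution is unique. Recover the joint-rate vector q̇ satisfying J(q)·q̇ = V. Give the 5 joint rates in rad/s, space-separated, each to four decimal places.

o_n = [1.4599, -0.7706, -0.3533]
J₁: ẑ×o_n = [0.7706, 1.4599, -0.0000], ω = ẑ
J2: z=[0.0000, 0.0000, 1.0000] o=[0.7878, -0.1389, 0.0000] → [0.6316, 0.6720, -0.0000, 0.0000, 0.0000, 1.0000]
J3: z=[0.3584, -0.9336, 0.0000] o=[1.3853, 0.0904, 0.0000] → [0.3299, 0.1266, -0.2390, 0.3584, -0.9336, 0.0000]
J4: z=[0.3584, -0.9336, 0.0000] o=[1.6692, -0.3040, -0.3804] → [-0.0253, -0.0097, -0.3626, 0.3584, -0.9336, 0.0000]
J5: z=[-0.2416, -0.0928, 0.9659] o=[1.4347, -0.3940, -0.4477] → [0.3549, 0.0471, 0.0933, -0.2416, -0.0928, 0.9659]
q̇ = J⁺·V = [-0.9010, -0.9210, 0.6640, -0.5340, 0.8830]

-0.9010 -0.9210 0.6640 -0.5340 0.8830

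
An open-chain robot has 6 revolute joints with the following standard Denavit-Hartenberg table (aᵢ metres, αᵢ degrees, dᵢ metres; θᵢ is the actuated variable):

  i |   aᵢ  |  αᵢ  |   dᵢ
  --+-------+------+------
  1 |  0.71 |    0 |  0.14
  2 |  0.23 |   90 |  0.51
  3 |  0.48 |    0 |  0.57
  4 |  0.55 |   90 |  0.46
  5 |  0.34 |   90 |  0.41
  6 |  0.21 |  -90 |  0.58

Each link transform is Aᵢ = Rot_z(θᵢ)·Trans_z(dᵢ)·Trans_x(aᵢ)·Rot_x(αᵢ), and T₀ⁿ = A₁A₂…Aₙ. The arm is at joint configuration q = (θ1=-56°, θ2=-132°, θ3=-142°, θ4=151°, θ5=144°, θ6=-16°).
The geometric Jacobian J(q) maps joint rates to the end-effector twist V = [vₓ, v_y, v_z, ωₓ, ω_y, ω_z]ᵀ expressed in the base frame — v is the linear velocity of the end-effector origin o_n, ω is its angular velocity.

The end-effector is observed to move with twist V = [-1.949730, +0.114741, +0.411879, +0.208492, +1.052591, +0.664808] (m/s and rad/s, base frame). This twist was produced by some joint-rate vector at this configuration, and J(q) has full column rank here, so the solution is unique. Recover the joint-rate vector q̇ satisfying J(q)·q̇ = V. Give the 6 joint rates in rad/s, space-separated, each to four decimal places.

o_n = [0.2996, 1.2607, 0.0775]
J₁: ẑ×o_n = [-1.2607, 0.2996, 0.0000], ω = ẑ
J2: z=[0.0000, 0.0000, 1.0000] o=[0.3970, -0.5886, 0.1400] → [-1.8493, -0.0974, 0.0000, 0.0000, 0.0000, 1.0000]
J3: z=[0.1392, 0.9903, 0.0000] o=[0.1693, -0.5566, 0.6500] → [-0.5669, 0.0797, 0.1238, 0.1392, 0.9903, 0.0000]
J4: z=[0.1392, 0.9903, 0.0000] o=[0.6232, -0.0448, 0.3545] → [-0.2743, 0.0385, 0.5020, 0.1392, 0.9903, 0.0000]
J5: z=[-0.1549, 0.0218, -0.9877] o=[0.1492, 0.4863, 0.4405] → [0.7569, -0.2048, -0.1232, -0.1549, 0.0218, -0.9877]
J6: z=[-0.4623, 0.8819, 0.0919] o=[0.3826, 0.6553, -0.0075] → [0.0193, 0.0316, -0.2067, -0.4623, 0.8819, 0.0919]
q̇ = J⁺·V = [0.7030, 0.5150, 0.5600, 0.7120, 0.5370, -0.2480]

0.7030 0.5150 0.5600 0.7120 0.5370 -0.2480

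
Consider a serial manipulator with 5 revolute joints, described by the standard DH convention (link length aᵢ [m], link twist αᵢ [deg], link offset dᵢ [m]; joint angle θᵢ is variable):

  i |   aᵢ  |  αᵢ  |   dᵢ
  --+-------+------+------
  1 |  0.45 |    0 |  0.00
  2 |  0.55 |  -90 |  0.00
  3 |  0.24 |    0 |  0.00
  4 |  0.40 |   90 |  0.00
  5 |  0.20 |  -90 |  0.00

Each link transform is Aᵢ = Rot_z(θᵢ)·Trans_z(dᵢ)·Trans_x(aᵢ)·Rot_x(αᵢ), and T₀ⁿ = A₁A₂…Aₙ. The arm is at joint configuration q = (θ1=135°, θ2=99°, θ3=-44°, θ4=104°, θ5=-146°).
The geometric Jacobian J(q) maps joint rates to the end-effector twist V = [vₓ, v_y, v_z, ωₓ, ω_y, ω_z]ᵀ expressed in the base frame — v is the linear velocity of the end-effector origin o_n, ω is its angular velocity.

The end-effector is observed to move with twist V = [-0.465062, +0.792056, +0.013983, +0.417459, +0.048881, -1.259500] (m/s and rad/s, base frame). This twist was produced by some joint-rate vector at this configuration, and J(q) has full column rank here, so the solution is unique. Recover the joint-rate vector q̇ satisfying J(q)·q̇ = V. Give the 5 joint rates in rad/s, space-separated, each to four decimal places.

-0.3290 -0.7660 -0.1060 0.4150 -0.3290

o_n = [-0.9023, -0.2954, -0.0361]
J₁: ẑ×o_n = [0.2954, -0.9023, 0.0000], ω = ẑ
J2: z=[0.0000, 0.0000, 1.0000] o=[-0.3182, 0.3182, 0.0000] → [0.6136, -0.5841, 0.0000, 0.0000, 0.0000, 1.0000]
J3: z=[0.8090, -0.5878, 0.0000] o=[-0.6415, -0.1268, 0.0000] → [0.0212, 0.0292, -0.2897, 0.8090, -0.5878, 0.0000]
J4: z=[0.8090, -0.5878, 0.0000] o=[-0.7430, -0.2664, 0.1667] → [0.1192, 0.1641, -0.1171, 0.8090, -0.5878, 0.0000]
J5: z=[-0.5090, -0.7006, 0.5000] o=[-0.8605, -0.4282, -0.1797] → [-0.1670, 0.0522, -0.0969, -0.5090, -0.7006, 0.5000]
q̇ = J⁺·V = [-0.3290, -0.7660, -0.1060, 0.4150, -0.3290]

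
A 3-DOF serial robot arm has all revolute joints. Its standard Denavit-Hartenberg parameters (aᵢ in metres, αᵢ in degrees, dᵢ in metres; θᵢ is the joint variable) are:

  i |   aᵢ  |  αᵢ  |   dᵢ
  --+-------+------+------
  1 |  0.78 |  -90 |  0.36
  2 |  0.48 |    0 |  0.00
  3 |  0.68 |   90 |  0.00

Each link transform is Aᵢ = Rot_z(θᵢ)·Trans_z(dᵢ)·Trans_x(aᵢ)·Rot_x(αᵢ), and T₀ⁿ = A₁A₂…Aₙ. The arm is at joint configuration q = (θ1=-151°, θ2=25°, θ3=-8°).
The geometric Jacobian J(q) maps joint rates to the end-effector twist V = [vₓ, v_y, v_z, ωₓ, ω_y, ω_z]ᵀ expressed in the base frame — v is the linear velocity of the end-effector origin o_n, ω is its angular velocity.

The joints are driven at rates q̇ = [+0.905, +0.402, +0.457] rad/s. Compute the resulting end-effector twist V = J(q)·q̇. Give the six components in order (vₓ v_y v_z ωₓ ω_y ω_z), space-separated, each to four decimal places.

1.0391 -1.3541 -0.7335 0.4165 -0.7513 0.9050

o_n = [-1.6314, -0.9043, -0.0417]
J₁: ẑ×o_n = [0.9043, -1.6314, 0.0000], ω = ẑ
J2: z=[0.4848, -0.8746, 0.0000] o=[-0.6822, -0.3782, 0.3600] → [0.3513, 0.1947, -1.0853, 0.4848, -0.8746, 0.0000]
J3: z=[0.4848, -0.8746, 0.0000] o=[-1.0627, -0.5891, 0.1571] → [0.1739, 0.0964, -0.6503, 0.4848, -0.8746, 0.0000]
V = J·q̇ = [1.0391, -1.3541, -0.7335, 0.4165, -0.7513, 0.9050]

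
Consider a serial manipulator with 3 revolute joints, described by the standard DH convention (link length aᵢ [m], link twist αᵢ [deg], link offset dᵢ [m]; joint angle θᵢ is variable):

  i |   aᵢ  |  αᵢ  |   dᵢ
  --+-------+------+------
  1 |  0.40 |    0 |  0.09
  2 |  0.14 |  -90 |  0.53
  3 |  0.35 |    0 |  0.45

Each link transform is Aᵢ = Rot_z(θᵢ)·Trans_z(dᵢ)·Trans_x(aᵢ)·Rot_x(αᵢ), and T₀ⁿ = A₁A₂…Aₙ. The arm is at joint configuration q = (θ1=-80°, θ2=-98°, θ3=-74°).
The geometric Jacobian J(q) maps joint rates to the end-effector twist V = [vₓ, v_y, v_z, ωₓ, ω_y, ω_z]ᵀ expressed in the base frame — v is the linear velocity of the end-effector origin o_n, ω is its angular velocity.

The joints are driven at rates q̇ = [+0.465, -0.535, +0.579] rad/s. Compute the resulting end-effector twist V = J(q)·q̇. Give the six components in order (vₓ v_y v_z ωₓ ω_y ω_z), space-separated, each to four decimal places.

-0.0436 0.0409 -0.0559 0.0202 -0.5786 -0.0700

o_n = [-0.1512, -0.8519, 0.9564]
J₁: ẑ×o_n = [0.8519, -0.1512, 0.0000], ω = ẑ
J2: z=[0.0000, 0.0000, 1.0000] o=[0.0695, -0.3939, 0.0900] → [0.4580, -0.2206, 0.0000, 0.0000, 0.0000, 1.0000]
J3: z=[0.0349, -0.9994, 0.0000] o=[-0.0705, -0.3988, 0.6200] → [-0.3362, -0.0117, -0.0965, 0.0349, -0.9994, 0.0000]
V = J·q̇ = [-0.0436, 0.0409, -0.0559, 0.0202, -0.5786, -0.0700]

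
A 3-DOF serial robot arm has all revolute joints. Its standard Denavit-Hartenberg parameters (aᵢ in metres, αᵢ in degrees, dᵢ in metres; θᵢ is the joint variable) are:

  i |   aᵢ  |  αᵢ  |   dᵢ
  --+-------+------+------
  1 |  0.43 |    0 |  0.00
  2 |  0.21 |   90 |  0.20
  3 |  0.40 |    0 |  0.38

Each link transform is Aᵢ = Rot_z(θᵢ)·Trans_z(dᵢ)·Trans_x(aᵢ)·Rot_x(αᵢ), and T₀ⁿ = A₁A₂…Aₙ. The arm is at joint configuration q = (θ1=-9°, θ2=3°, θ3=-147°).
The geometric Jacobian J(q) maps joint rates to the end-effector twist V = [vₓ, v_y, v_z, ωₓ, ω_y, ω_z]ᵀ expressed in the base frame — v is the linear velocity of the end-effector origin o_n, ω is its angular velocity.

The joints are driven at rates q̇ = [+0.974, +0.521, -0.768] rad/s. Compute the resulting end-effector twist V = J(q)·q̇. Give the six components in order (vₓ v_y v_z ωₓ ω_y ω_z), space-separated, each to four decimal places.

o_n = [0.2602, -0.4321, -0.0179]
J₁: ẑ×o_n = [0.4321, 0.2602, -0.0000], ω = ẑ
J2: z=[0.0000, 0.0000, 1.0000] o=[0.4247, -0.0673, 0.0000] → [0.3648, -0.1645, 0.0000, 0.0000, 0.0000, 1.0000]
J3: z=[-0.1045, -0.9945, 0.0000] o=[0.6336, -0.0892, 0.2000] → [0.2167, -0.0228, -0.3355, -0.1045, -0.9945, 0.0000]
V = J·q̇ = [0.4445, 0.1852, 0.2576, 0.0803, 0.7638, 1.4950]

0.4445 0.1852 0.2576 0.0803 0.7638 1.4950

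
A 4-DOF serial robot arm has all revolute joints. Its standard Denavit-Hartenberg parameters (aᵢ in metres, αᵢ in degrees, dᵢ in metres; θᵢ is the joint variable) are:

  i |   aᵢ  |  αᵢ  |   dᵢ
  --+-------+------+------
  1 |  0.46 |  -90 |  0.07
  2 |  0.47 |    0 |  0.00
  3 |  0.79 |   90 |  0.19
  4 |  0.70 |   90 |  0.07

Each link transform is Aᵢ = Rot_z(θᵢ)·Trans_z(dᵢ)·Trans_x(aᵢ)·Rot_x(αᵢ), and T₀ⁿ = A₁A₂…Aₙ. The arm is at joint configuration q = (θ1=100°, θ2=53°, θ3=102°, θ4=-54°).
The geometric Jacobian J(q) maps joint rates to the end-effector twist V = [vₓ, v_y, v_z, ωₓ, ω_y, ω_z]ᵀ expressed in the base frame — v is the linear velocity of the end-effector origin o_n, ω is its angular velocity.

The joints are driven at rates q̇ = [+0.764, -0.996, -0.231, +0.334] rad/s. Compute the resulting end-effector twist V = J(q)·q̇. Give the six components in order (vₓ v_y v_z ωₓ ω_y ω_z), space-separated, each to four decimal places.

o_n = [0.4255, -0.2463, -0.8766]
J₁: ẑ×o_n = [0.2463, 0.4255, -0.0000], ω = ẑ
J2: z=[-0.9848, -0.1736, 0.0000] o=[-0.0799, 0.4530, 0.0700] → [0.1644, -0.9322, 0.7764, -0.9848, -0.1736, 0.0000]
J3: z=[-0.9848, -0.1736, 0.0000] o=[-0.1290, 0.7316, -0.3054] → [0.0992, -0.5625, 1.0593, -0.9848, -0.1736, 0.0000]
J4: z=[-0.0734, 0.4162, -0.9063] o=[-0.1918, -0.0065, -0.6392] → [-0.3161, -0.5769, -0.2393, -0.0734, 0.4162, -0.9063]
V = J·q̇ = [-0.1040, 1.1908, -1.0980, 1.1838, 0.3521, 0.4613]

-0.1040 1.1908 -1.0980 1.1838 0.3521 0.4613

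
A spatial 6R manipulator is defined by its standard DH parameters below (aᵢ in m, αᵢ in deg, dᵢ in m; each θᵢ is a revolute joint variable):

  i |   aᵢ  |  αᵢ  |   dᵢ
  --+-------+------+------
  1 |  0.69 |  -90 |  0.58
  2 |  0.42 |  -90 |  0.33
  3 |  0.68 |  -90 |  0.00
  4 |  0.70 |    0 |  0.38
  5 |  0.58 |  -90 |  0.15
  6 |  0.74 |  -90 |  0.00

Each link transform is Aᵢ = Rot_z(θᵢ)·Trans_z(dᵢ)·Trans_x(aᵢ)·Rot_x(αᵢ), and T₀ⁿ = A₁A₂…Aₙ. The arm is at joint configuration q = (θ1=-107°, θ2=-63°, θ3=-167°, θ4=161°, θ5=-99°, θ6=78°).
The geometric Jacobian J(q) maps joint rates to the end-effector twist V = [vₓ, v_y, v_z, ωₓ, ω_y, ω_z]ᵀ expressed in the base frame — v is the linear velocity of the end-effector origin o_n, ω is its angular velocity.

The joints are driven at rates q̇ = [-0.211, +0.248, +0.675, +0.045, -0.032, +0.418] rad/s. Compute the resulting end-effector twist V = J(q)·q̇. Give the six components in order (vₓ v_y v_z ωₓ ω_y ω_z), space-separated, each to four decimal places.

0.0484 -0.4780 0.1203 -0.0030 -0.6173 -0.1053

o_n = [0.2364, 0.0113, 0.9982]
J₁: ẑ×o_n = [-0.0113, 0.2364, 0.0000], ω = ẑ
J2: z=[0.9563, -0.2924, 0.0000] o=[-0.2017, -0.6599, 0.5800] → [-0.1223, -0.3999, 0.7699, 0.9563, -0.2924, 0.0000]
J3: z=[-0.2605, -0.8521, -0.4540] o=[0.0581, -0.9387, 0.9542] → [0.3939, -0.0695, -0.0956, -0.2605, -0.8521, -0.4540]
J4: z=[0.9019, -0.3825, 0.2004] o=[0.2923, -0.6957, 0.3639] → [-0.3844, -0.5833, 0.6163, 0.9019, -0.3825, 0.2004]
J5: z=[0.9019, -0.3825, 0.2004] o=[0.4664, -0.8834, 1.1181] → [-0.1334, 0.0621, 0.7189, 0.9019, -0.3825, 0.2004]
J6: z=[-0.1818, 0.0846, 0.9797] o=[0.8289, -0.4071, 1.1443] → [-0.4223, -0.6071, -0.0260, -0.1818, 0.0846, 0.9797]
V = J·q̇ = [0.0484, -0.4780, 0.1203, -0.0030, -0.6173, -0.1053]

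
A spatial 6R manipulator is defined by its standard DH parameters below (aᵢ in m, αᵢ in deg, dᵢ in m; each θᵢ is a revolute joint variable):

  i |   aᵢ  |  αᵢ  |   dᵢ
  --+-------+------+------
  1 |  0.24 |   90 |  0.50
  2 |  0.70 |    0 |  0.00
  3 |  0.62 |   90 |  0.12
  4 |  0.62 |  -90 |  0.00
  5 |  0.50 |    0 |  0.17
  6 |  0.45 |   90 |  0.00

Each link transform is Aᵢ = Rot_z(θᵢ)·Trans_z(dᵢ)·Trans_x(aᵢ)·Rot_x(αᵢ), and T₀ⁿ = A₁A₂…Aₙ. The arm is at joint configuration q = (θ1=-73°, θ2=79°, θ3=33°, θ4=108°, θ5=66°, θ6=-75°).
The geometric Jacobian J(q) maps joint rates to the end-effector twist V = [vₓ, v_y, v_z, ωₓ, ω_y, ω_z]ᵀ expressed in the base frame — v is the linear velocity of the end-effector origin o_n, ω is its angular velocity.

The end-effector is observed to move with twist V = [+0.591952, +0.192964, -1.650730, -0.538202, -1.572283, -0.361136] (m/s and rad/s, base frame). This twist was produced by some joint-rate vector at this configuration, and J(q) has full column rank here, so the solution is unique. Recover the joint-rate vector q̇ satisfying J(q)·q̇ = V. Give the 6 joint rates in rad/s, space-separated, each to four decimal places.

o_n = [-1.2204, -0.3631, 1.1041]
J₁: ẑ×o_n = [0.3631, -1.2204, 0.0000], ω = ẑ
J2: z=[-0.9563, -0.2924, 0.0000] o=[0.0702, -0.2295, 0.5000] → [-0.1766, 0.5777, -0.2496, -0.9563, -0.2924, 0.0000]
J3: z=[-0.9563, -0.2924, 0.0000] o=[0.1092, -0.3572, 1.1871] → [0.0243, -0.0794, -0.3832, -0.9563, -0.2924, 0.0000]
J4: z=[0.2711, -0.8867, 0.3746] o=[-0.0734, -0.1702, 1.7620] → [0.6556, -0.2513, -1.0693, 0.2711, -0.8867, 0.3746]
J5: z=[0.3997, -0.2504, -0.8818] o=[-0.6163, -0.4113, 1.5844] → [0.1627, 0.7246, -0.1320, 0.3997, -0.2504, -0.8818]
J6: z=[0.3997, -0.2504, -0.8818] o=[-0.8503, -0.1279, 1.2051] → [-0.1821, 0.3667, -0.1867, 0.3997, -0.2504, -0.8818]
q̇ = J⁺·V = [0.5310, 0.7480, 0.6590, 0.9140, 0.4960, 0.9040]

0.5310 0.7480 0.6590 0.9140 0.4960 0.9040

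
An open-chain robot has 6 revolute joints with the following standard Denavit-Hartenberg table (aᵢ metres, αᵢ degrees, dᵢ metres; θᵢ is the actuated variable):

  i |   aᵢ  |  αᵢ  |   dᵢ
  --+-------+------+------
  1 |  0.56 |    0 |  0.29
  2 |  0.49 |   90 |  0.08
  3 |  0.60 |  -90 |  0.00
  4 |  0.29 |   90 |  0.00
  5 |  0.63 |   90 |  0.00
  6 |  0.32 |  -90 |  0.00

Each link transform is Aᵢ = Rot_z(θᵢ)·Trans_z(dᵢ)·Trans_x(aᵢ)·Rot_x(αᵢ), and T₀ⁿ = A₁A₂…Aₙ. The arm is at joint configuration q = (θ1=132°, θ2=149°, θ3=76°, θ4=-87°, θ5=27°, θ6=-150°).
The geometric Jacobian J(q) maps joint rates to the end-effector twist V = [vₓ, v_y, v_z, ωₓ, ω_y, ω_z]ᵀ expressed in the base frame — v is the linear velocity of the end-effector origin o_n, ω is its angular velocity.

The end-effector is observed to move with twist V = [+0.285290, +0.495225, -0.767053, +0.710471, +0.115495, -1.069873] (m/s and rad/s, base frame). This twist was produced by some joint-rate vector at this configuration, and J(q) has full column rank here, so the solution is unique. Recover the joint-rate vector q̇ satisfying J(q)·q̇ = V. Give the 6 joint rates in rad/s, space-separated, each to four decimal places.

o_n = [-0.8586, -0.2138, 1.1767]
J₁: ẑ×o_n = [0.2138, -0.8586, 0.0000], ω = ẑ
J2: z=[0.0000, 0.0000, 1.0000] o=[-0.3747, 0.4162, 0.2900] → [0.6299, -0.4839, 0.0000, 0.0000, 0.0000, 1.0000]
J3: z=[-0.9816, -0.1908, 0.0000] o=[-0.2812, -0.0648, 0.3700] → [-0.1539, 0.7918, 0.0360, -0.9816, -0.1908, 0.0000]
J4: z=[-0.1851, 0.9525, 0.2419] o=[-0.2535, -0.2073, 0.9522] → [0.2154, -0.1048, 0.5775, -0.1851, 0.9525, 0.2419]
J5: z=[-0.0975, 0.2272, -0.9690] o=[-0.5371, -0.2662, 0.9669] → [0.0984, 0.3320, 0.0679, -0.0975, 0.2272, -0.9690]
J6: z=[-0.2790, -0.9408, -0.1925] o=[-1.1390, -0.1077, 1.0646] → [-0.1258, -0.0227, 0.2933, -0.2790, -0.9408, -0.1925]
q̇ = J⁺·V = [-0.8450, 0.6810, -0.3870, -0.9820, 0.8550, -0.8320]

-0.8450 0.6810 -0.3870 -0.9820 0.8550 -0.8320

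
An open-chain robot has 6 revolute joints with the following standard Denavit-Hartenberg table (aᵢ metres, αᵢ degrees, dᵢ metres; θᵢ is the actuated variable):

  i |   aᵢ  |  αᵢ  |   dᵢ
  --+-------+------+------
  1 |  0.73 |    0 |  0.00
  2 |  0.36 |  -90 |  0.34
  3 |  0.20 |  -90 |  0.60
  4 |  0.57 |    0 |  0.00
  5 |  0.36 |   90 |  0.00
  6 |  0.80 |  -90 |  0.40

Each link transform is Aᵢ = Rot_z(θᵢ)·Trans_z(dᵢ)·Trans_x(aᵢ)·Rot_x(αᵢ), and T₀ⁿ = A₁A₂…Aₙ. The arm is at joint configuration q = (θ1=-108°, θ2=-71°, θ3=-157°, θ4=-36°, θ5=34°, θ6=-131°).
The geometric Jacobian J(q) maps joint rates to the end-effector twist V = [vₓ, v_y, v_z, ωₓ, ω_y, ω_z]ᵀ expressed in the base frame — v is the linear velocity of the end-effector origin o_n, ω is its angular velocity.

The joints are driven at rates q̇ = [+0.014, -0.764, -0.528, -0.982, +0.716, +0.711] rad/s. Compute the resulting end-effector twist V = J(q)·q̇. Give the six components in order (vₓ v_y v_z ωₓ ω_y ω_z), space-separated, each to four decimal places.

-1.0279 -0.6816 -0.7044 0.0843 -0.1811 -1.0045

o_n = [0.1176, -2.0175, -0.0273]
J₁: ẑ×o_n = [2.0175, 0.1176, -0.0000], ω = ẑ
J2: z=[0.0000, 0.0000, 1.0000] o=[-0.2256, -0.6943, 0.0000] → [1.3233, 0.3431, -0.0000, 0.0000, 0.0000, 1.0000]
J3: z=[0.0175, -0.9998, 0.0000] o=[-0.5855, -0.7006, 0.3400] → [0.3672, 0.0064, 0.6800, 0.0175, -0.9998, 0.0000]
J4: z=[-0.3907, -0.0068, 0.9205] o=[-0.3910, -1.2972, 0.4181] → [0.6661, 0.2941, 0.2849, -0.3907, -0.0068, 0.9205]
J5: z=[-0.3907, -0.0068, 0.9205] o=[0.0393, -1.6248, 0.5983] → [0.3657, -0.1723, 0.1539, -0.3907, -0.0068, 0.9205]
J6: z=[-0.0147, -0.9998, -0.0136] o=[0.3706, -1.6316, 0.7389] → [0.7608, -0.0078, -0.2474, -0.0147, -0.9998, -0.0136]
V = J·q̇ = [-1.0279, -0.6816, -0.7044, 0.0843, -0.1811, -1.0045]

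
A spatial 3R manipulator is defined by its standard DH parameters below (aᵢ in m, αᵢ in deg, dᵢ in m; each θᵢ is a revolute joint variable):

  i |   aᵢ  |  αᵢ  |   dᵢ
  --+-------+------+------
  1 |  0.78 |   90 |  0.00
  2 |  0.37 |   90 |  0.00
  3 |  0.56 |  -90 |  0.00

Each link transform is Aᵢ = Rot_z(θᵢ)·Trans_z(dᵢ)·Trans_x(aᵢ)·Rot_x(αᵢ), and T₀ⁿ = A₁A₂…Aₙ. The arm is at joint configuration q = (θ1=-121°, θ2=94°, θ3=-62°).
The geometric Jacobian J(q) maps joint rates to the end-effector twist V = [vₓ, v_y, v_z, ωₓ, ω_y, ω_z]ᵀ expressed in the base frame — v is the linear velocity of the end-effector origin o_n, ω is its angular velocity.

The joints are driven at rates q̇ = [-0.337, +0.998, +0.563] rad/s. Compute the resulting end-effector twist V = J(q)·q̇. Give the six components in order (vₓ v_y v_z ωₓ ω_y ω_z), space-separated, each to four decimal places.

-0.0907 0.6179 0.2336 -1.1447 0.0326 -0.2977

o_n = [0.0448, -0.8854, 0.6314]
J₁: ẑ×o_n = [0.8854, 0.0448, -0.0000], ω = ẑ
J2: z=[-0.8572, 0.5150, 0.0000] o=[-0.4017, -0.6686, 0.0000] → [0.3252, 0.5412, -0.0441, -0.8572, 0.5150, 0.0000]
J3: z=[-0.5138, -0.8551, 0.0698] o=[-0.3884, -0.6465, 0.3691] → [-0.2076, 0.1650, 0.4932, -0.5138, -0.8551, 0.0698]
V = J·q̇ = [-0.0907, 0.6179, 0.2336, -1.1447, 0.0326, -0.2977]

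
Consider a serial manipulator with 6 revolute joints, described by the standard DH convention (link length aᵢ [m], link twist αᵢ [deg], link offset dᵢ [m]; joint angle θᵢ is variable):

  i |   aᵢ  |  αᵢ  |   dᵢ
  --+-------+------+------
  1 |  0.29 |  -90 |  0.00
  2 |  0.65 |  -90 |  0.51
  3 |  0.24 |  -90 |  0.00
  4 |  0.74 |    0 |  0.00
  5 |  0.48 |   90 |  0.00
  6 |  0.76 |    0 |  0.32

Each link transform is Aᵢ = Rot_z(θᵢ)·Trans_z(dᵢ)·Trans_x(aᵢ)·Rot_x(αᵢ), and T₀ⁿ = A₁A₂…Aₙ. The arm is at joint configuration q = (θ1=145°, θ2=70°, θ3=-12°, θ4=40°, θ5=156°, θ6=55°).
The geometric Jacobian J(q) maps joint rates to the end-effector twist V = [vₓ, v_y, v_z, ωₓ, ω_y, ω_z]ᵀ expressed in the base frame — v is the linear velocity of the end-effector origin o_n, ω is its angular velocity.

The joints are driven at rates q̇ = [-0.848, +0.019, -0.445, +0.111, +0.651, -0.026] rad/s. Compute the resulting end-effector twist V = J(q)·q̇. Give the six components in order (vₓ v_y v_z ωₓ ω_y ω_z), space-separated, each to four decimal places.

1.0735 0.3150 -0.4110 0.0461 0.8526 -0.8598

o_n = [-0.7441, 0.6829, -0.4022]
J₁: ẑ×o_n = [-0.6829, -0.7441, 0.0000], ω = ẑ
J2: z=[-0.5736, -0.8192, 0.0000] o=[-0.2376, 0.1663, 0.0000] → [0.3295, -0.2307, -0.7113, -0.5736, -0.8192, 0.0000]
J3: z=[0.7698, -0.5390, -0.3420] o=[-0.7122, -0.1239, -0.6108] → [0.1635, -0.1496, 0.6038, 0.7698, -0.5390, -0.3420]
J4: z=[0.5028, 0.8420, -0.1954] o=[-0.8066, -0.1187, -0.8314] → [0.5180, -0.2280, 0.3505, 0.5028, 0.8420, -0.1954]
J5: z=[0.5028, 0.8420, -0.1954] o=[-1.3957, 0.1499, -1.1898] → [0.7673, -0.5233, -0.2806, 0.5028, 0.8420, -0.1954]
J6: z=[-0.6315, 0.5122, 0.5821] o=[-1.1124, 0.0686, -0.8109] → [-0.1483, 0.4725, -0.5765, -0.6315, 0.5122, 0.5821]
V = J·q̇ = [1.0735, 0.3150, -0.4110, 0.0461, 0.8526, -0.8598]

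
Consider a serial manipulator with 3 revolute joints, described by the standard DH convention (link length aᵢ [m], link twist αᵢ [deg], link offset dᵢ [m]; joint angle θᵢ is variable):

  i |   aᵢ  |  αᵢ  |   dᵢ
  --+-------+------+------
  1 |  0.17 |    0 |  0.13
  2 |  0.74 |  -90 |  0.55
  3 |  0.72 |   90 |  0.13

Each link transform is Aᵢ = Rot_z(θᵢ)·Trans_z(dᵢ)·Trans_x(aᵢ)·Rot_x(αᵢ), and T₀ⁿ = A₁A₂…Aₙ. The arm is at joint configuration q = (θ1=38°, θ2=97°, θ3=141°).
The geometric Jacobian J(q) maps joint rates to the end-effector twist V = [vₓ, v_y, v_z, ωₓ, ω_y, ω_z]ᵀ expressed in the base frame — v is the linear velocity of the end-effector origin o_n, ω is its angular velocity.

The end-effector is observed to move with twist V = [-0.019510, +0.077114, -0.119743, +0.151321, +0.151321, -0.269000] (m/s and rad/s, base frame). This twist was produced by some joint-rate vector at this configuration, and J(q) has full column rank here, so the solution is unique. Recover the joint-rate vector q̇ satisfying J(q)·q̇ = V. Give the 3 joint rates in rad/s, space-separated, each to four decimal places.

o_n = [-0.0856, 0.1403, 0.2269]
J₁: ẑ×o_n = [-0.1403, -0.0856, 0.0000], ω = ẑ
J2: z=[0.0000, 0.0000, 1.0000] o=[0.1340, 0.1047, 0.1300] → [-0.0357, -0.2195, 0.0000, 0.0000, 0.0000, 1.0000]
J3: z=[-0.7071, -0.7071, 0.0000] o=[-0.3893, 0.6279, 0.6800] → [0.3204, -0.3204, 0.5595, -0.7071, -0.7071, 0.0000]
q̇ = J⁺·V = [-0.3770, 0.1080, -0.2140]

-0.3770 0.1080 -0.2140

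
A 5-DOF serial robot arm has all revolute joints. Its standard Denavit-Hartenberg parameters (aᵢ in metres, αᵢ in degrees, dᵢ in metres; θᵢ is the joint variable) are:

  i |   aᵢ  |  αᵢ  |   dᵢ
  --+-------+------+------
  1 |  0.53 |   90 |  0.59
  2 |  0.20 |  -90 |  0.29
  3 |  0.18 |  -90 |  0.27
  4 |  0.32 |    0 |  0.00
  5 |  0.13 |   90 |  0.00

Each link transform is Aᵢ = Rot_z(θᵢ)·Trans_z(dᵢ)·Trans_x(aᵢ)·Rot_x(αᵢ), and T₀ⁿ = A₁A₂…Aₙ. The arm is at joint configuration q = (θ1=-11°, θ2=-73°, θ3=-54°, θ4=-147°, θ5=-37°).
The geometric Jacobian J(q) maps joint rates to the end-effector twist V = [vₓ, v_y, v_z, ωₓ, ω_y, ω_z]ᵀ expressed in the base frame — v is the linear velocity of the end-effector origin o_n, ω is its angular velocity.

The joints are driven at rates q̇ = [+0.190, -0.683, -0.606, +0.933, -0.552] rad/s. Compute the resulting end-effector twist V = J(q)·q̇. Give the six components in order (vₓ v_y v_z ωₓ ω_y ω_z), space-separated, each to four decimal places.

o_n = [0.9278, -0.2961, 0.6486]
J₁: ẑ×o_n = [0.2961, 0.9278, -0.0000], ω = ẑ
J2: z=[-0.1908, -0.9816, 0.0000] o=[0.5203, -0.1011, 0.5900] → [-0.0575, 0.0112, 0.4372, -0.1908, -0.9816, 0.0000]
J3: z=[0.9387, -0.1825, 0.2924] o=[0.5223, -0.3970, 0.3987] → [-0.0751, -0.1160, 0.1687, 0.9387, -0.1825, 0.2924]
J4: z=[0.3443, 0.5319, -0.7737] o=[0.7784, -0.5951, 0.3765] → [0.3760, -0.2093, 0.0235, 0.3443, 0.5319, -0.7737]
J5: z=[0.3443, 0.5319, -0.7737] o=[0.9381, -0.4049, 0.5783] → [0.1216, -0.0162, 0.0430, 0.3443, 0.5319, -0.7737]
V = J·q̇ = [0.4247, 0.0526, -0.4026, -0.3074, 0.9837, -0.2819]

0.4247 0.0526 -0.4026 -0.3074 0.9837 -0.2819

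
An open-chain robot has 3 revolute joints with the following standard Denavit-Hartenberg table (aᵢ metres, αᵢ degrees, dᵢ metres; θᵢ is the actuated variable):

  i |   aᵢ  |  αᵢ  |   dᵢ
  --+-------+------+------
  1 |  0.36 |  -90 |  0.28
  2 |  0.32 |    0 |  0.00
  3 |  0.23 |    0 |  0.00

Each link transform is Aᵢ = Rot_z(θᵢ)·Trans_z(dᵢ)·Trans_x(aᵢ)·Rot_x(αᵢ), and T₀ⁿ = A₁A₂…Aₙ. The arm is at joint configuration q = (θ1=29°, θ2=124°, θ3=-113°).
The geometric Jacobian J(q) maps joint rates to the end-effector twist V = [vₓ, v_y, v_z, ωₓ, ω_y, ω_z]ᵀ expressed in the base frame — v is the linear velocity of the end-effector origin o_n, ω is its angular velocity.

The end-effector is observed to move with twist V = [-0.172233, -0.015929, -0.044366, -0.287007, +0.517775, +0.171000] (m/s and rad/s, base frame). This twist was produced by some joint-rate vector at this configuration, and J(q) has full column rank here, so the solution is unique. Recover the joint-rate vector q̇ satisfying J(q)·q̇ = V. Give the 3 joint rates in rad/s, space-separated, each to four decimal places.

0.1710 0.4990 0.0930

o_n = [0.3558, 0.1972, -0.0292]
J₁: ẑ×o_n = [-0.1972, 0.3558, 0.0000], ω = ẑ
J2: z=[-0.4848, 0.8746, 0.0000] o=[0.3149, 0.1745, 0.2800] → [-0.2704, -0.1499, -0.0468, -0.4848, 0.8746, 0.0000]
J3: z=[-0.4848, 0.8746, 0.0000] o=[0.1584, 0.0878, 0.0147] → [-0.0384, -0.0213, -0.2258, -0.4848, 0.8746, 0.0000]
q̇ = J⁺·V = [0.1710, 0.4990, 0.0930]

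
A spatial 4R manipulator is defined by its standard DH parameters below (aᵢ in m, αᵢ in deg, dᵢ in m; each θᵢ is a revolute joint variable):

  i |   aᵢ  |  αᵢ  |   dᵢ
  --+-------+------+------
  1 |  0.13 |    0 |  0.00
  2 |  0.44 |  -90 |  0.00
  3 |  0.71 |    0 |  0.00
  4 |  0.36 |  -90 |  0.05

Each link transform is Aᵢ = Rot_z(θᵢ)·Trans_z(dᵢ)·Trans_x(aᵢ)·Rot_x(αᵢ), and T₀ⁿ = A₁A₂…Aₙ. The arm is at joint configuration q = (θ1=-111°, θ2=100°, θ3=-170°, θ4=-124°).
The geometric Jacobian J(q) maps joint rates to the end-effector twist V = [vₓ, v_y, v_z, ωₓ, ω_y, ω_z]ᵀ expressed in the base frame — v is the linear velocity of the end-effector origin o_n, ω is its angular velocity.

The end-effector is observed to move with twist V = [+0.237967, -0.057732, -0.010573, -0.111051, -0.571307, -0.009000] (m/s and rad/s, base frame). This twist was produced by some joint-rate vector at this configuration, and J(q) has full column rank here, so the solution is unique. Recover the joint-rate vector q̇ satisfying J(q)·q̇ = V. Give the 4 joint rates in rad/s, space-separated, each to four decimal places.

o_n = [-0.1478, -0.0508, -0.2056]
J₁: ẑ×o_n = [0.0508, -0.1478, 0.0000], ω = ẑ
J2: z=[0.0000, 0.0000, 1.0000] o=[-0.0466, -0.1214, 0.0000] → [-0.0706, -0.1012, 0.0000, 0.0000, 0.0000, 1.0000]
J3: z=[0.1908, 0.9816, 0.0000] o=[0.3853, -0.2053, 0.0000] → [-0.2018, 0.0392, 0.5528, 0.1908, 0.9816, 0.0000]
J4: z=[0.1908, 0.9816, 0.0000] o=[-0.3010, -0.0719, 0.1233] → [-0.3228, 0.0628, -0.1464, 0.1908, 0.9816, 0.0000]
q̇ = J⁺·V = [0.5440, -0.5530, -0.1370, -0.4450]

0.5440 -0.5530 -0.1370 -0.4450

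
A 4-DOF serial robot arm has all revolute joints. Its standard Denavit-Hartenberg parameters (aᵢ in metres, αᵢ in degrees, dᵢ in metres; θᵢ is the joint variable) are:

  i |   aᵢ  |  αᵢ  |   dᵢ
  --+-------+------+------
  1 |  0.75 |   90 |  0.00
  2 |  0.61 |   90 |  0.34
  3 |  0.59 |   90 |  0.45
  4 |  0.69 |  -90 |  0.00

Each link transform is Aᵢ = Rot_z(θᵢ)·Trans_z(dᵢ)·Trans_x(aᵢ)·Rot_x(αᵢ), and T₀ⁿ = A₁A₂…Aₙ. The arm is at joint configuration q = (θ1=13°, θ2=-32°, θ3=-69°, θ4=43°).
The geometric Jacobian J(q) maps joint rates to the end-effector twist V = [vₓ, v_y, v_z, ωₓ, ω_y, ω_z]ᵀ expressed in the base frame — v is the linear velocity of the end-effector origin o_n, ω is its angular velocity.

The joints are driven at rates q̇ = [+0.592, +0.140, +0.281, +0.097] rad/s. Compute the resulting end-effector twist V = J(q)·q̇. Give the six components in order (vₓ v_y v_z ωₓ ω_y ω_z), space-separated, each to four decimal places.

-0.1296 0.4889 -0.1343 -0.1962 -0.1533 0.4017

o_n = [0.9302, 0.9146, -1.3118]
J₁: ẑ×o_n = [-0.9146, 0.9302, 0.0000], ω = ẑ
J2: z=[0.2250, -0.9744, 0.0000] o=[0.7308, 0.1687, 0.0000] → [1.2782, 0.2951, 0.3622, 0.2250, -0.9744, 0.0000]
J3: z=[-0.5163, -0.1192, -0.8480] o=[1.3113, -0.0462, -0.3233] → [0.9327, -0.1873, -0.5415, -0.5163, -0.1192, -0.8480]
J4: z=[-0.8520, 0.1711, 0.4947] o=[1.1298, 0.4772, -0.8169] → [-0.3011, -0.5204, -0.3386, -0.8520, 0.1711, 0.4947]
V = J·q̇ = [-0.1296, 0.4889, -0.1343, -0.1962, -0.1533, 0.4017]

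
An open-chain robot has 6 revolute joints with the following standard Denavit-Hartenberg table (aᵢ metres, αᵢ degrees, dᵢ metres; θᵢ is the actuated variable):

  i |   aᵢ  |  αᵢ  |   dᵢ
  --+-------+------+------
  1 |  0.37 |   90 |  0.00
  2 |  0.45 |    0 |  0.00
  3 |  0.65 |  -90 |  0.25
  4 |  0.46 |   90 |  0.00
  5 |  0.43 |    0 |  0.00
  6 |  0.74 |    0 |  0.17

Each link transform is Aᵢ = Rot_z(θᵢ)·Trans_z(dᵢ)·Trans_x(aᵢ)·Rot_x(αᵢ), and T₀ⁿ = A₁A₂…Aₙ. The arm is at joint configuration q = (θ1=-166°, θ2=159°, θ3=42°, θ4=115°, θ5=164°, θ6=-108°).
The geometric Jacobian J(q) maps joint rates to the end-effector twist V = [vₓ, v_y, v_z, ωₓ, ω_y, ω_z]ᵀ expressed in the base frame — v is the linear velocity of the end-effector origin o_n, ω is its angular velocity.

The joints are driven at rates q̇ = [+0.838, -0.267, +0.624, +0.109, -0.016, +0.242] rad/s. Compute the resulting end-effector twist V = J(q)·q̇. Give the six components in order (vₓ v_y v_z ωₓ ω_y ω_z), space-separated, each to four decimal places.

o_n = [0.4040, -0.1457, -0.7405]
J₁: ẑ×o_n = [0.1457, 0.4040, -0.0000], ω = ẑ
J2: z=[-0.2419, 0.9703, 0.0000] o=[-0.3590, -0.0895, 0.0000] → [-0.7185, -0.1792, -0.7268, -0.2419, 0.9703, 0.0000]
J3: z=[-0.2419, 0.9703, 0.0000] o=[0.0486, 0.0121, 0.1613] → [-0.8750, -0.2182, -0.3067, -0.2419, 0.9703, 0.0000]
J4: z=[-0.3477, -0.0867, -0.9336] o=[0.5769, 0.4015, -0.0717] → [-0.4529, -0.0712, 0.1753, -0.3477, -0.0867, -0.9336]
J5: z=[0.9232, -0.2054, -0.3248] o=[0.5017, -0.0469, -0.0020] → [0.1196, 0.7136, -0.1113, 0.9232, -0.2054, -0.3248]
J6: z=[0.9232, -0.2054, -0.3248] o=[0.5281, 0.3457, -0.1753] → [-0.0435, 0.5622, -0.4792, 0.9232, -0.2054, -0.3248]
V = J·q̇ = [-0.2938, 0.3672, -0.0924, 0.0844, 0.2905, 0.6628]

-0.2938 0.3672 -0.0924 0.0844 0.2905 0.6628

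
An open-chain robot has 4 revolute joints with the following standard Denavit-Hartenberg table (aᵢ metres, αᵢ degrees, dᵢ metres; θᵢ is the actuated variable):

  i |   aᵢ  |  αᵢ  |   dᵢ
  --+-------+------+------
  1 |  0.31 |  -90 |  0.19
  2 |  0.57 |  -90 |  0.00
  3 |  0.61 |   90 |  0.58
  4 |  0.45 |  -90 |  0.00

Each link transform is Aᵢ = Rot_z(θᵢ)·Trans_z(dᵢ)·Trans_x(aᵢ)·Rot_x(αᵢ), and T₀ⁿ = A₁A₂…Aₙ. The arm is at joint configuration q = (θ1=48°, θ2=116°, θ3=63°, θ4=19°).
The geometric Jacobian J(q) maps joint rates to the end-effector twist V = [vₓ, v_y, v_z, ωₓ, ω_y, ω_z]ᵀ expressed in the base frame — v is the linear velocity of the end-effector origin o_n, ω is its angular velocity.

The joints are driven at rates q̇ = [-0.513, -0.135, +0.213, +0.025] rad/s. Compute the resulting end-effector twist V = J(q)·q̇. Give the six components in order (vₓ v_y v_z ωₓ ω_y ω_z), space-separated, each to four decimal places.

-0.4419 -0.0230 0.0331 -0.0427 -0.2323 -0.4396

o_n = [0.1511, -1.2111, -0.4264]
J₁: ẑ×o_n = [1.2111, 0.1511, -0.0000], ω = ẑ
J2: z=[-0.7431, 0.6691, 0.0000] o=[0.2074, 0.2304, 0.1900] → [-0.4124, -0.4580, 1.1089, -0.7431, 0.6691, 0.0000]
J3: z=[-0.6014, -0.6679, 0.4384] o=[0.0402, 0.0447, -0.3223] → [0.6200, -0.0140, 0.8292, -0.6014, -0.6679, 0.4384]
J4: z=[-0.5987, 0.0135, -0.8008] o=[0.0141, -0.7966, -0.3170] → [-0.3334, -0.1752, 0.2463, -0.5987, 0.0135, -0.8008]
V = J·q̇ = [-0.4419, -0.0230, 0.0331, -0.0427, -0.2323, -0.4396]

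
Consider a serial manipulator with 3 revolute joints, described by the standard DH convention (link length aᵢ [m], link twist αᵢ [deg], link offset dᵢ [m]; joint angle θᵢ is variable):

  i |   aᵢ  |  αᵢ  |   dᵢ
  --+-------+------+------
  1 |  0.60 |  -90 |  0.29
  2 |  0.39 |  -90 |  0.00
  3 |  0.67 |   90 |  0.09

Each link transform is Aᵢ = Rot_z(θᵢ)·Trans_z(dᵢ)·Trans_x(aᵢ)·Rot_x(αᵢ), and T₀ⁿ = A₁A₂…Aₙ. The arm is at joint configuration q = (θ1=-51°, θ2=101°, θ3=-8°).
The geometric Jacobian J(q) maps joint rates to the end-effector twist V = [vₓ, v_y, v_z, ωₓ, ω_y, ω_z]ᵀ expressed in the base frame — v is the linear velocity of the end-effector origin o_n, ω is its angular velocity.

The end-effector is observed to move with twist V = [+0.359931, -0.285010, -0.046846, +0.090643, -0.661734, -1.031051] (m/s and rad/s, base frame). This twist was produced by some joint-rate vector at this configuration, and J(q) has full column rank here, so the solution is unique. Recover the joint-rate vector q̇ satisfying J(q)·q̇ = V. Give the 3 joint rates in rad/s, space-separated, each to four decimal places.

o_n = [0.2680, -0.1827, -0.7270]
J₁: ẑ×o_n = [0.1827, 0.2680, -0.0000], ω = ẑ
J2: z=[0.7771, 0.6293, 0.0000] o=[0.3776, -0.4663, 0.2900] → [-0.6400, 0.7903, 0.2894, 0.7771, 0.6293, 0.0000]
J3: z=[-0.6178, 0.7629, 0.1908] o=[0.3308, -0.4085, -0.0928] → [-0.5268, -0.4037, -0.0915, -0.6178, 0.7629, 0.1908]
q̇ = J⁺·V = [-0.9200, -0.3460, -0.5820]

-0.9200 -0.3460 -0.5820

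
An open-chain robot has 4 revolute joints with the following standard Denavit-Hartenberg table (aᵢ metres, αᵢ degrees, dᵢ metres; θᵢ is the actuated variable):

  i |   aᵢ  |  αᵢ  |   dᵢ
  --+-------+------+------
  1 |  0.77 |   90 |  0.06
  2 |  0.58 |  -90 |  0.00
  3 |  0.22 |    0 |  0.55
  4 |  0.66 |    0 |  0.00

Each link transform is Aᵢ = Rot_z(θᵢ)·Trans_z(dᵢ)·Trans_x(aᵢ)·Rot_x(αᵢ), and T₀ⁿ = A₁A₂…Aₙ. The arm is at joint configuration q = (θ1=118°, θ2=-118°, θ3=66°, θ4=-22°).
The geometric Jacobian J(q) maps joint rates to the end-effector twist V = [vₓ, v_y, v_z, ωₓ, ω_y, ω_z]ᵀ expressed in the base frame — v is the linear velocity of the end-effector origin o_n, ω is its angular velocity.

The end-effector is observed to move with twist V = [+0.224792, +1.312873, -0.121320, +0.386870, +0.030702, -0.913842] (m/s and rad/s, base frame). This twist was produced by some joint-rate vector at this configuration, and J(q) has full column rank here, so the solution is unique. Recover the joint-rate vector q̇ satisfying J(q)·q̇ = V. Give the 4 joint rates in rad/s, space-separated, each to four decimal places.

o_n = [-0.9195, 0.3247, -1.2085]
J₁: ẑ×o_n = [-0.3247, -0.9195, 0.0000], ω = ẑ
J2: z=[0.8829, 0.4695, 0.0000] o=[-0.3615, 0.6799, 0.0600] → [-0.5955, 1.1200, -0.0516, 0.8829, 0.4695, 0.0000]
J3: z=[-0.4145, 0.7796, -0.4695] o=[-0.2337, 0.4394, -0.4521] → [-0.6435, 0.0085, 0.5823, -0.4145, 0.7796, -0.4695]
J4: z=[-0.4145, 0.7796, -0.4695] o=[-0.6194, 0.7368, -0.7893] → [-0.5202, -0.0328, 0.4048, -0.4145, 0.7796, -0.4695]
q̇ = J⁺·V = [-0.9960, 0.3560, -0.1810, 0.0060]

-0.9960 0.3560 -0.1810 0.0060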